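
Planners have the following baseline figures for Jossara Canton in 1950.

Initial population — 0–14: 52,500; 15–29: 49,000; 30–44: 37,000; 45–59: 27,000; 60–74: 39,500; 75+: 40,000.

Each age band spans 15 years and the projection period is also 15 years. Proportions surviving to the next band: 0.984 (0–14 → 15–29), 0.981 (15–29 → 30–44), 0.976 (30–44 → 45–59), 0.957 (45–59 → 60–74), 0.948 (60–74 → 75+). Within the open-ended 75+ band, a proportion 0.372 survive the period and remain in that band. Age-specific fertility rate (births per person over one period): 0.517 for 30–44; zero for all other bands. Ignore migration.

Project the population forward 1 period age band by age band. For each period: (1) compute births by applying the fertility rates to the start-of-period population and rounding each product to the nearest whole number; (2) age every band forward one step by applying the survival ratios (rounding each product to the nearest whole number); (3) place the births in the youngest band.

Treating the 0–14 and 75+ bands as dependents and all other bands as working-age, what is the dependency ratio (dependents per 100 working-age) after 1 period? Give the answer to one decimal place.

44.2

Period 1:
Births: 37000 * 0.517 = 19129
15–29: 52500 * 0.984 = 51660
30–44: 49000 * 0.981 = 48069
45–59: 37000 * 0.976 = 36112
60–74: 27000 * 0.957 = 25839
75+: 39500 * 0.948 + 40000 * 0.372 = 37446 + 14880 = 52326
→ [19129, 51660, 48069, 36112, 25839, 52326]
Dependents (band 0–14 + band 75+) = 19129 + 52326 = 71455; working-age = 161680; ratio = 71455/161680 × 100 = 44.2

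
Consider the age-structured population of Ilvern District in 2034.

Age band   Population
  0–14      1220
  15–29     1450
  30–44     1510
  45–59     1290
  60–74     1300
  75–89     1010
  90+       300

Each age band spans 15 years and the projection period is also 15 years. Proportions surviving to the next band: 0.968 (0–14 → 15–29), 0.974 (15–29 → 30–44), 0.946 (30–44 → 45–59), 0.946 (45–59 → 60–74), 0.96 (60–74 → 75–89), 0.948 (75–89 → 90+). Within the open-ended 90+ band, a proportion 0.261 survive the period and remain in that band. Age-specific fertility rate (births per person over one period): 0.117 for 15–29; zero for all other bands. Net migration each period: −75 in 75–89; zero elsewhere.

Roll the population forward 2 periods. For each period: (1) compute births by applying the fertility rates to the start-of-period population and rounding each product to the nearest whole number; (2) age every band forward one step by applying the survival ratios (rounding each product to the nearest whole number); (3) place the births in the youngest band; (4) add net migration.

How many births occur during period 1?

170

Numbering the bands 1..7 from youngest to oldest:
Period 1.
Births: 1450 × 0.117 = 170
Band 2: 1220 × 0.968 = 1181
Band 3: 1450 × 0.974 = 1412
Band 4: 1510 × 0.946 = 1428
Band 5: 1290 × 0.946 = 1220
Band 6: 1300 × 0.96 = 1248
Band 7: 1010 × 0.948 + 300 × 0.261 = 957 + 78 = 1035
Net migration: Band 6 − 75 → 1173
Population now: 0–14=170, 15–29=1181, 30–44=1412, 45–59=1428, 60–74=1220, 75–89=1173, 90+=1035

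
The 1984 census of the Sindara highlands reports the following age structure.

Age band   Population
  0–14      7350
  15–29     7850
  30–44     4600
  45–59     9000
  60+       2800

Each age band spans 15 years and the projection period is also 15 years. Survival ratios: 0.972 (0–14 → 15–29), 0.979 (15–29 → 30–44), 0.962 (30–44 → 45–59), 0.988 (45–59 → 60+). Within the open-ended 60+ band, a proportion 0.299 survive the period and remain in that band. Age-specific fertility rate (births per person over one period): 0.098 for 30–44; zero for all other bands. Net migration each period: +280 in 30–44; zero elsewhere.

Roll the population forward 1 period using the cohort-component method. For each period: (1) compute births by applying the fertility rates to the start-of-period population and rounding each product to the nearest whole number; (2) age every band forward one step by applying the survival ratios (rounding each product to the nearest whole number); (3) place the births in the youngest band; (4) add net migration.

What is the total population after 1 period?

29714

(Bands numbered youngest = 1 to oldest = 5.)
Period 1.
Births: 4600 × 0.098 = 451
Band 2: 7350 × 0.972 = 7144
Band 3: 7850 × 0.979 = 7685
Band 4: 4600 × 0.962 = 4425
Band 5: 9000 × 0.988 + 2800 × 0.299 = 8892 + 837 = 9729
Net migration: Band 3 + 280 → 7965
→ [451, 7144, 7965, 4425, 9729]
Total after period 1: 451 + 7144 + 7965 + 4425 + 9729 = 29714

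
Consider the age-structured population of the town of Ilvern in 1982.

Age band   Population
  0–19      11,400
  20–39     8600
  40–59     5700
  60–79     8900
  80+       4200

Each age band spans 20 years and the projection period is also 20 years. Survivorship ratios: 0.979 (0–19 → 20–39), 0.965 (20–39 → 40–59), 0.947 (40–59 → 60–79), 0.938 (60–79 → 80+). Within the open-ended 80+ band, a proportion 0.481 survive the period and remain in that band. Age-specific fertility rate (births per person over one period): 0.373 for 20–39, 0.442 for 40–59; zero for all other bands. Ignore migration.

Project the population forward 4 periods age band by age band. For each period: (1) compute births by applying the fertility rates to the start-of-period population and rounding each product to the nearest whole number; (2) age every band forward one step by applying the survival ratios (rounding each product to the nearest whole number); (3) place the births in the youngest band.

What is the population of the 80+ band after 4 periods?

Numbering the groups 1..5 from youngest to oldest:
Period 1:
Births: 8600 × 0.373 = 3208, 5700 × 0.442 = 2519 → total 5727
Group 2: 11400 × 0.979 = 11161
Group 3: 8600 × 0.965 = 8299
Group 4: 5700 × 0.947 = 5398
Group 5: 8900 × 0.938 + 4200 × 0.481 = 8348 + 2020 = 10368
→ [5727, 11161, 8299, 5398, 10368]
Period 2:
Births: 11161 × 0.373 = 4163, 8299 × 0.442 = 3668 → total 7831
Group 2: 5727 × 0.979 = 5607
Group 3: 11161 × 0.965 = 10770
Group 4: 8299 × 0.947 = 7859
Group 5: 5398 × 0.938 + 10368 × 0.481 = 5063 + 4987 = 10050
→ [7831, 5607, 10770, 7859, 10050]
Period 3:
Births: 5607 × 0.373 = 2091, 10770 × 0.442 = 4760 → total 6851
Group 2: 7831 × 0.979 = 7667
Group 3: 5607 × 0.965 = 5411
Group 4: 10770 × 0.947 = 10199
Group 5: 7859 × 0.938 + 10050 × 0.481 = 7372 + 4834 = 12206
→ [6851, 7667, 5411, 10199, 12206]
Period 4:
Births: 7667 × 0.373 = 2860, 5411 × 0.442 = 2392 → total 5252
Group 2: 6851 × 0.979 = 6707
Group 3: 7667 × 0.965 = 7399
Group 4: 5411 × 0.947 = 5124
Group 5: 10199 × 0.938 + 12206 × 0.481 = 9567 + 5871 = 15438
→ [5252, 6707, 7399, 5124, 15438]

15438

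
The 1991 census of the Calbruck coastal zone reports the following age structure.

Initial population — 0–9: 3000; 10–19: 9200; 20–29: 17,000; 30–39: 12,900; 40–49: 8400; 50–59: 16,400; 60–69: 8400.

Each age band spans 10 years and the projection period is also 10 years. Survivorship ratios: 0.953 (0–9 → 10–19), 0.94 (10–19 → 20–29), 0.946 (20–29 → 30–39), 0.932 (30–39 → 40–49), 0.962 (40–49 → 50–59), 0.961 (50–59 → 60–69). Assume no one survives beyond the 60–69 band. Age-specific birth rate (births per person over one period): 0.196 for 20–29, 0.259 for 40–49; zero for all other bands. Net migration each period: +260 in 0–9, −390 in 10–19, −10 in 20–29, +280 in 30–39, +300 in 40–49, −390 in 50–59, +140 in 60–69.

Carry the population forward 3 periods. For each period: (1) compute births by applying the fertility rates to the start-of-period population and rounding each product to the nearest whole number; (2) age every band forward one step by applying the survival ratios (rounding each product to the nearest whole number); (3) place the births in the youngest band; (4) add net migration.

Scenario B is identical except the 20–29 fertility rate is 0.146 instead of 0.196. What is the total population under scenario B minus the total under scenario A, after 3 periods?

Call the groups 1 to 7, youngest first.
Period 1:
Births: 17000 × 0.196 = 3332  |  8400 × 0.259 = 2176 → total 5508
Group 2: 3000 × 0.953 = 2859
Group 3: 9200 × 0.94 = 8648
Group 4: 17000 × 0.946 = 16082
Group 5: 12900 × 0.932 = 12023
Group 6: 8400 × 0.962 = 8081
Group 7: 16400 × 0.961 = 15760
Net migration: Group 1 + 260 → 5768; Group 2 − 390 → 2469; Group 3 − 10 → 8638; Group 4 + 280 → 16362; Group 5 + 300 → 12323; Group 6 − 390 → 7691; Group 7 + 140 → 15900
Giving 5768 / 2469 / 8638 / 16362 / 12323 / 7691 / 15900.
Period 2:
Births: 8638 × 0.196 = 1693  |  12323 × 0.259 = 3192 → total 4885
Group 2: 5768 × 0.953 = 5497
Group 3: 2469 × 0.94 = 2321
Group 4: 8638 × 0.946 = 8172
Group 5: 16362 × 0.932 = 15249
Group 6: 12323 × 0.962 = 11855
Group 7: 7691 × 0.961 = 7391
Net migration: Group 1 + 260 → 5145; Group 2 − 390 → 5107; Group 3 − 10 → 2311; Group 4 + 280 → 8452; Group 5 + 300 → 15549; Group 6 − 390 → 11465; Group 7 + 140 → 7531
Giving 5145 / 5107 / 2311 / 8452 / 15549 / 11465 / 7531.
Period 3:
Births: 2311 × 0.196 = 453  |  15549 × 0.259 = 4027 → total 4480
Group 2: 5145 × 0.953 = 4903
Group 3: 5107 × 0.94 = 4801
Group 4: 2311 × 0.946 = 2186
Group 5: 8452 × 0.932 = 7877
Group 6: 15549 × 0.962 = 14958
Group 7: 11465 × 0.961 = 11018
Net migration: Group 1 + 260 → 4740; Group 2 − 390 → 4513; Group 3 − 10 → 4791; Group 4 + 280 → 2466; Group 5 + 300 → 8177; Group 6 − 390 → 14568; Group 7 + 140 → 11158
Giving 4740 / 4513 / 4791 / 2466 / 8177 / 14568 / 11158.
Scenario A total after 3 periods: 50413
Scenario B projection —
Period 1:
Births: 17000 × 0.146 = 2482  |  8400 × 0.259 = 2176 → total 4658
Group 2: 3000 × 0.953 = 2859
Group 3: 9200 × 0.94 = 8648
Group 4: 17000 × 0.946 = 16082
Group 5: 12900 × 0.932 = 12023
Group 6: 8400 × 0.962 = 8081
Group 7: 16400 × 0.961 = 15760
Net migration: Group 1 + 260 → 4918; Group 2 − 390 → 2469; Group 3 − 10 → 8638; Group 4 + 280 → 16362; Group 5 + 300 → 12323; Group 6 − 390 → 7691; Group 7 + 140 → 15900
Giving 4918 / 2469 / 8638 / 16362 / 12323 / 7691 / 15900.
Period 2:
Births: 8638 × 0.146 = 1261  |  12323 × 0.259 = 3192 → total 4453
Group 2: 4918 × 0.953 = 4687
Group 3: 2469 × 0.94 = 2321
Group 4: 8638 × 0.946 = 8172
Group 5: 16362 × 0.932 = 15249
Group 6: 12323 × 0.962 = 11855
Group 7: 7691 × 0.961 = 7391
Net migration: Group 1 + 260 → 4713; Group 2 − 390 → 4297; Group 3 − 10 → 2311; Group 4 + 280 → 8452; Group 5 + 300 → 15549; Group 6 − 390 → 11465; Group 7 + 140 → 7531
Giving 4713 / 4297 / 2311 / 8452 / 15549 / 11465 / 7531.
Period 3:
Births: 2311 × 0.146 = 337  |  15549 × 0.259 = 4027 → total 4364
Group 2: 4713 × 0.953 = 4491
Group 3: 4297 × 0.94 = 4039
Group 4: 2311 × 0.946 = 2186
Group 5: 8452 × 0.932 = 7877
Group 6: 15549 × 0.962 = 14958
Group 7: 11465 × 0.961 = 11018
Net migration: Group 1 + 260 → 4624; Group 2 − 390 → 4101; Group 3 − 10 → 4029; Group 4 + 280 → 2466; Group 5 + 300 → 8177; Group 6 − 390 → 14568; Group 7 + 140 → 11158
Giving 4624 / 4101 / 4029 / 2466 / 8177 / 14568 / 11158.
Scenario B total after 3 periods: 49123
Difference B − A = 49123 − 50413 = -1290

-1290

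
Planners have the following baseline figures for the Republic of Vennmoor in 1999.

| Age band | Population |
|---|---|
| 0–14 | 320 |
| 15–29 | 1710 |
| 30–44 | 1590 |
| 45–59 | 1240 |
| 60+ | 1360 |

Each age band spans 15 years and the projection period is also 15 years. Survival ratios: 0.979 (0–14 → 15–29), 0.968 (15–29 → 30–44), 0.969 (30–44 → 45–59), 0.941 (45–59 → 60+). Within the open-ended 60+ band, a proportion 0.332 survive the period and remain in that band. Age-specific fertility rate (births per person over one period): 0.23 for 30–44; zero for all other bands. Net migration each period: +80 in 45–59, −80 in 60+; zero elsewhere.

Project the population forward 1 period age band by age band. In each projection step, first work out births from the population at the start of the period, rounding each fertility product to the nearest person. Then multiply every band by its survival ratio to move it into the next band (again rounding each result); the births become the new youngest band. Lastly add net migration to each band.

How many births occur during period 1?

Numbering the bands 1..5 from youngest to oldest:
[period 1]
Births: 1590 × 0.23 = 366
Band 2: 320 × 0.979 = 313
Band 3: 1710 × 0.968 = 1655
Band 4: 1590 × 0.969 = 1541
Band 5: 1240 × 0.941 + 1360 × 0.332 = 1167 + 452 = 1619
Net migration: Band 4 + 80 → 1621; Band 5 − 80 → 1539
End of period: [366, 313, 1655, 1621, 1539]

366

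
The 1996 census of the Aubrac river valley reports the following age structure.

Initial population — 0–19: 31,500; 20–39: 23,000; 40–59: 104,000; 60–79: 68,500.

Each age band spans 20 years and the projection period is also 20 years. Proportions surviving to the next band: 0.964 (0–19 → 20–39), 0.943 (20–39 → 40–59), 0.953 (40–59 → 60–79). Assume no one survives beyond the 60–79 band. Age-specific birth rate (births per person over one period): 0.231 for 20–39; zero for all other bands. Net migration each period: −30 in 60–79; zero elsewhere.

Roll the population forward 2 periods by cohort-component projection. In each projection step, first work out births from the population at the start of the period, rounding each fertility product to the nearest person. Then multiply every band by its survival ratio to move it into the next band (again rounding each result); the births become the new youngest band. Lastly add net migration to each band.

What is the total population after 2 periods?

[period 1]
Births: 23000 * 0.231 = 5313
20–39: 31500 * 0.964 = 30366
40–59: 23000 * 0.943 = 21689
60–79: 104000 * 0.953 = 99112
Net migration: 60–79 − 30 → 99082
End of period: [5313, 30366, 21689, 99082]
[period 2]
Births: 30366 * 0.231 = 7015
20–39: 5313 * 0.964 = 5122
40–59: 30366 * 0.943 = 28635
60–79: 21689 * 0.953 = 20670
Net migration: 60–79 − 30 → 20640
End of period: [7015, 5122, 28635, 20640]
Total after period 2: 7015 + 5122 + 28635 + 20640 = 61412

61412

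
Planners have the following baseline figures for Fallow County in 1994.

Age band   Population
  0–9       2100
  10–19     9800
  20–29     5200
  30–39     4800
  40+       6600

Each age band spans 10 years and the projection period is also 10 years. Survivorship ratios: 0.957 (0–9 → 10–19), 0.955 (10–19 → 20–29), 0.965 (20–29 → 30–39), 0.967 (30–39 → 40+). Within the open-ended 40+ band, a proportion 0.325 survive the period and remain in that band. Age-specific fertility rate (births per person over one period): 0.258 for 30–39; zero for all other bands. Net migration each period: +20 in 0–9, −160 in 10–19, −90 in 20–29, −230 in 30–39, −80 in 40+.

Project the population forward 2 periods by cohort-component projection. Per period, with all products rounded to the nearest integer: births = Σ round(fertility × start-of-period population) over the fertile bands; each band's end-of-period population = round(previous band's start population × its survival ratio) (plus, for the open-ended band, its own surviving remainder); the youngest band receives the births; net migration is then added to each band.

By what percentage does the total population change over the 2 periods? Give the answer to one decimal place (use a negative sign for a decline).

Let group 1 be 0–9 through group 5 = 40+.
After projecting period 1:
Births: 4800 × 0.258 = 1238
Group 2: 2100 × 0.957 = 2010
Group 3: 9800 × 0.955 = 9359
Group 4: 5200 × 0.965 = 5018
Group 5: 4800 × 0.967 + 6600 × 0.325 = 4642 + 2145 = 6787
Net migration: Group 1 + 20 → 1258; Group 2 − 160 → 1850; Group 3 − 90 → 9269; Group 4 − 230 → 4788; Group 5 − 80 → 6707
End of period: [1258, 1850, 9269, 4788, 6707]
After projecting period 2:
Births: 4788 × 0.258 = 1235
Group 2: 1258 × 0.957 = 1204
Group 3: 1850 × 0.955 = 1767
Group 4: 9269 × 0.965 = 8945
Group 5: 4788 × 0.967 + 6707 × 0.325 = 4630 + 2180 = 6810
Net migration: Group 1 + 20 → 1255; Group 2 − 160 → 1044; Group 3 − 90 → 1677; Group 4 − 230 → 8715; Group 5 − 80 → 6730
End of period: [1255, 1044, 1677, 8715, 6730]
Total: 28500 → 19421; change = -9079; percentage change = -31.9%

-31.9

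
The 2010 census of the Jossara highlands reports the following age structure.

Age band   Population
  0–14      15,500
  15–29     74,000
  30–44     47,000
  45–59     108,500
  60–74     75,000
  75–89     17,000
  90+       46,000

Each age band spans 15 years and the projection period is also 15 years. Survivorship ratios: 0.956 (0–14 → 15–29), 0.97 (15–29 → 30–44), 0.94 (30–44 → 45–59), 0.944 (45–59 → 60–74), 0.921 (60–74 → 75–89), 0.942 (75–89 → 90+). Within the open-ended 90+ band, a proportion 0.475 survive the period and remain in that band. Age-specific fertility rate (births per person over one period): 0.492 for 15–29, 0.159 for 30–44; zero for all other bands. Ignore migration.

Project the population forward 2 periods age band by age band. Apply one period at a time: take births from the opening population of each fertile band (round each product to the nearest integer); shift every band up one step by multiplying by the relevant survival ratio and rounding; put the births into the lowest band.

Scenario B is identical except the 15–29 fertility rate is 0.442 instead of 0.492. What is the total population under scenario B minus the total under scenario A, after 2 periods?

-4277

Period 1:
Births: 74000 × 0.492 = 36408  |  47000 × 0.159 = 7473 → 43881
15–29: 15500 × 0.956 = 14818
30–44: 74000 × 0.97 = 71780
45–59: 47000 × 0.94 = 44180
60–74: 108500 × 0.944 = 102424
75–89: 75000 × 0.921 = 69075
90+: 17000 × 0.942 + 46000 × 0.475 = 16014 + 21850 = 37864
Population now: 0–14=43881, 15–29=14818, 30–44=71780, 45–59=44180, 60–74=102424, 75–89=69075, 90+=37864
Period 2:
Births: 14818 × 0.492 = 7290  |  71780 × 0.159 = 11413 → 18703
15–29: 43881 × 0.956 = 41950
30–44: 14818 × 0.97 = 14373
45–59: 71780 × 0.94 = 67473
60–74: 44180 × 0.944 = 41706
75–89: 102424 × 0.921 = 94333
90+: 69075 × 0.942 + 37864 × 0.475 = 65069 + 17985 = 83054
Population now: 0–14=18703, 15–29=41950, 30–44=14373, 45–59=67473, 60–74=41706, 75–89=94333, 90+=83054
Scenario A total after 2 periods: 361592
Scenario B projection —
Period 1:
Births: 74000 × 0.442 = 32708  |  47000 × 0.159 = 7473 → 40181
15–29: 15500 × 0.956 = 14818
30–44: 74000 × 0.97 = 71780
45–59: 47000 × 0.94 = 44180
60–74: 108500 × 0.944 = 102424
75–89: 75000 × 0.921 = 69075
90+: 17000 × 0.942 + 46000 × 0.475 = 16014 + 21850 = 37864
Population now: 0–14=40181, 15–29=14818, 30–44=71780, 45–59=44180, 60–74=102424, 75–89=69075, 90+=37864
Period 2:
Births: 14818 × 0.442 = 6550  |  71780 × 0.159 = 11413 → 17963
15–29: 40181 × 0.956 = 38413
30–44: 14818 × 0.97 = 14373
45–59: 71780 × 0.94 = 67473
60–74: 44180 × 0.944 = 41706
75–89: 102424 × 0.921 = 94333
90+: 69075 × 0.942 + 37864 × 0.475 = 65069 + 17985 = 83054
Population now: 0–14=17963, 15–29=38413, 30–44=14373, 45–59=67473, 60–74=41706, 75–89=94333, 90+=83054
Scenario B total after 2 periods: 357315
Difference B − A = 357315 − 361592 = -4277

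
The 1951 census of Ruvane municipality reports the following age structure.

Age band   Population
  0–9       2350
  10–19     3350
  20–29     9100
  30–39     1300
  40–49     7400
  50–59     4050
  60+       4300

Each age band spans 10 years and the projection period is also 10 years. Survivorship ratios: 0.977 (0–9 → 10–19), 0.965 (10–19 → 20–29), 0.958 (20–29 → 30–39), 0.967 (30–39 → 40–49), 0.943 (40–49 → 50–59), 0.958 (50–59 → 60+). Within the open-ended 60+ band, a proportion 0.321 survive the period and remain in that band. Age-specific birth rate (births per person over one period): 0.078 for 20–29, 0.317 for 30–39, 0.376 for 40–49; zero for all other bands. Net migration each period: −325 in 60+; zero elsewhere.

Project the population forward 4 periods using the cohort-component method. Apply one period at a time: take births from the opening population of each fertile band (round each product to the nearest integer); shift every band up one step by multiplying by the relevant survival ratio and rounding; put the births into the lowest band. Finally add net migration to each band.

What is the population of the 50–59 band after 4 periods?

2824

Period 1.
Births: 9100 × 0.078 = 710, 1300 × 0.317 = 412, 7400 × 0.376 = 2782 ⇒ total 3904
10–19: 2350 × 0.977 = 2296
20–29: 3350 × 0.965 = 3233
30–39: 9100 × 0.958 = 8718
40–49: 1300 × 0.967 = 1257
50–59: 7400 × 0.943 = 6978
60+: 4050 × 0.958 + 4300 × 0.321 = 3880 + 1380 = 5260
Net migration: 60+ − 325 → 4935
End of period: [3904, 2296, 3233, 8718, 1257, 6978, 4935]
Period 2.
Births: 3233 × 0.078 = 252, 8718 × 0.317 = 2764, 1257 × 0.376 = 473 ⇒ total 3489
10–19: 3904 × 0.977 = 3814
20–29: 2296 × 0.965 = 2216
30–39: 3233 × 0.958 = 3097
40–49: 8718 × 0.967 = 8430
50–59: 1257 × 0.943 = 1185
60+: 6978 × 0.958 + 4935 × 0.321 = 6685 + 1584 = 8269
Net migration: 60+ − 325 → 7944
End of period: [3489, 3814, 2216, 3097, 8430, 1185, 7944]
Period 3.
Births: 2216 × 0.078 = 173, 3097 × 0.317 = 982, 8430 × 0.376 = 3170 ⇒ total 4325
10–19: 3489 × 0.977 = 3409
20–29: 3814 × 0.965 = 3681
30–39: 2216 × 0.958 = 2123
40–49: 3097 × 0.967 = 2995
50–59: 8430 × 0.943 = 7949
60+: 1185 × 0.958 + 7944 × 0.321 = 1135 + 2550 = 3685
Net migration: 60+ − 325 → 3360
End of period: [4325, 3409, 3681, 2123, 2995, 7949, 3360]
Period 4.
Births: 3681 × 0.078 = 287, 2123 × 0.317 = 673, 2995 × 0.376 = 1126 ⇒ total 2086
10–19: 4325 × 0.977 = 4226
20–29: 3409 × 0.965 = 3290
30–39: 3681 × 0.958 = 3526
40–49: 2123 × 0.967 = 2053
50–59: 2995 × 0.943 = 2824
60+: 7949 × 0.958 + 3360 × 0.321 = 7615 + 1079 = 8694
Net migration: 60+ − 325 → 8369
End of period: [2086, 4226, 3290, 3526, 2053, 2824, 8369]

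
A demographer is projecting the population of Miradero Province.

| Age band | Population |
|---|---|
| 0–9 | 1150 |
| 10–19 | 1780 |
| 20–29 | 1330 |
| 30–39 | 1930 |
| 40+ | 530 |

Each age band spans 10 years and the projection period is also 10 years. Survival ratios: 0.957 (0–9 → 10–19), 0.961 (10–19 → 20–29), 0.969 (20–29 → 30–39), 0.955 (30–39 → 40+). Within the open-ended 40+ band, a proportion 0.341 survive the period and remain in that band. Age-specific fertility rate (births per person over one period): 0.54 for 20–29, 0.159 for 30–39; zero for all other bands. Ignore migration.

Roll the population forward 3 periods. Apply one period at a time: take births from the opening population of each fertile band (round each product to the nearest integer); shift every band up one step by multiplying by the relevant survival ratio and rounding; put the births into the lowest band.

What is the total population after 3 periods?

Period 1.
Births: 1330 * 0.54 = 718, 1930 * 0.159 = 307 — total 1025
10–19: 1150 * 0.957 = 1101
20–29: 1780 * 0.961 = 1711
30–39: 1330 * 0.969 = 1289
40+: 1930 * 0.955 + 530 * 0.341 = 1843 + 181 = 2024
→ [1025, 1101, 1711, 1289, 2024]
Period 2.
Births: 1711 * 0.54 = 924, 1289 * 0.159 = 205 — total 1129
10–19: 1025 * 0.957 = 981
20–29: 1101 * 0.961 = 1058
30–39: 1711 * 0.969 = 1658
40+: 1289 * 0.955 + 2024 * 0.341 = 1231 + 690 = 1921
→ [1129, 981, 1058, 1658, 1921]
Period 3.
Births: 1058 * 0.54 = 571, 1658 * 0.159 = 264 — total 835
10–19: 1129 * 0.957 = 1080
20–29: 981 * 0.961 = 943
30–39: 1058 * 0.969 = 1025
40+: 1658 * 0.955 + 1921 * 0.341 = 1583 + 655 = 2238
→ [835, 1080, 943, 1025, 2238]
Total after period 3: 835 + 1080 + 943 + 1025 + 2238 = 6121

6121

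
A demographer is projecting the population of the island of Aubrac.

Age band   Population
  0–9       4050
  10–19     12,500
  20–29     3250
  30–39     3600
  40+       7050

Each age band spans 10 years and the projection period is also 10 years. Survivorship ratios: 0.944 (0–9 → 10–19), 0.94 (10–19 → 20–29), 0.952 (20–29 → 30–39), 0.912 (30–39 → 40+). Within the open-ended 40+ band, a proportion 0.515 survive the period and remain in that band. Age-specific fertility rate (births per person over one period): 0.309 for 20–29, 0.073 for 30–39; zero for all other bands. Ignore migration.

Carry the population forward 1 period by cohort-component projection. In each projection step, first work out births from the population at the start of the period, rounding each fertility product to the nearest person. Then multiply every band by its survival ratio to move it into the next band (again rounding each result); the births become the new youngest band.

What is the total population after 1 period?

26848

Period 1.
Births: 3250 * 0.309 = 1004 ; 3600 * 0.073 = 263 → total 1267
10–19: 4050 * 0.944 = 3823
20–29: 12500 * 0.94 = 11750
30–39: 3250 * 0.952 = 3094
40+: 3600 * 0.912 + 7050 * 0.515 = 3283 + 3631 = 6914
End of period: [1267, 3823, 11750, 3094, 6914]
Total after period 1: 1267 + 3823 + 11750 + 3094 + 6914 = 26848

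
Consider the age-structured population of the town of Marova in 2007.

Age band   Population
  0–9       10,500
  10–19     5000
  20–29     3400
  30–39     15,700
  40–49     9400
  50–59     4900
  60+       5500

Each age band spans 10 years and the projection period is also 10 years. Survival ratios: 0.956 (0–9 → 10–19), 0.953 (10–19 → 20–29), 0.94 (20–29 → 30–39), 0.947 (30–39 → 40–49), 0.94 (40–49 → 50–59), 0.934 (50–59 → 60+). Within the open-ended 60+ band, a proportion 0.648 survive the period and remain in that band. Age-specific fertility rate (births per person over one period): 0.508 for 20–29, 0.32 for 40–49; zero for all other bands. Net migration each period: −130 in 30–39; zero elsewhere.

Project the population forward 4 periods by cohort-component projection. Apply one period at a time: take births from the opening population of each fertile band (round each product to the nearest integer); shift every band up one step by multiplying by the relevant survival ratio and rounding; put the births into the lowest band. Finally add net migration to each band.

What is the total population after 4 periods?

48462

After projecting period 1:
Births: 3400 × 0.508 = 1727, 9400 × 0.32 = 3008 — total 4735
10–19: 10500 × 0.956 = 10038
20–29: 5000 × 0.953 = 4765
30–39: 3400 × 0.94 = 3196
40–49: 15700 × 0.947 = 14868
50–59: 9400 × 0.94 = 8836
60+: 4900 × 0.934 + 5500 × 0.648 = 4577 + 3564 = 8141
Net migration: 30–39 − 130 → 3066
Population now: 0–9=4735, 10–19=10038, 20–29=4765, 30–39=3066, 40–49=14868, 50–59=8836, 60+=8141
After projecting period 2:
Births: 4765 × 0.508 = 2421, 14868 × 0.32 = 4758 — total 7179
10–19: 4735 × 0.956 = 4527
20–29: 10038 × 0.953 = 9566
30–39: 4765 × 0.94 = 4479
40–49: 3066 × 0.947 = 2904
50–59: 14868 × 0.94 = 13976
60+: 8836 × 0.934 + 8141 × 0.648 = 8253 + 5275 = 13528
Net migration: 30–39 − 130 → 4349
Population now: 0–9=7179, 10–19=4527, 20–29=9566, 30–39=4349, 40–49=2904, 50–59=13976, 60+=13528
After projecting period 3:
Births: 9566 × 0.508 = 4860, 2904 × 0.32 = 929 — total 5789
10–19: 7179 × 0.956 = 6863
20–29: 4527 × 0.953 = 4314
30–39: 9566 × 0.94 = 8992
40–49: 4349 × 0.947 = 4119
50–59: 2904 × 0.94 = 2730
60+: 13976 × 0.934 + 13528 × 0.648 = 13054 + 8766 = 21820
Net migration: 30–39 − 130 → 8862
Population now: 0–9=5789, 10–19=6863, 20–29=4314, 30–39=8862, 40–49=4119, 50–59=2730, 60+=21820
After projecting period 4:
Births: 4314 × 0.508 = 2192, 4119 × 0.32 = 1318 — total 3510
10–19: 5789 × 0.956 = 5534
20–29: 6863 × 0.953 = 6540
30–39: 4314 × 0.94 = 4055
40–49: 8862 × 0.947 = 8392
50–59: 4119 × 0.94 = 3872
60+: 2730 × 0.934 + 21820 × 0.648 = 2550 + 14139 = 16689
Net migration: 30–39 − 130 → 3925
Population now: 0–9=3510, 10–19=5534, 20–29=6540, 30–39=3925, 40–49=8392, 50–59=3872, 60+=16689
Total after period 4: 3510 + 5534 + 6540 + 3925 + 8392 + 3872 + 16689 = 48462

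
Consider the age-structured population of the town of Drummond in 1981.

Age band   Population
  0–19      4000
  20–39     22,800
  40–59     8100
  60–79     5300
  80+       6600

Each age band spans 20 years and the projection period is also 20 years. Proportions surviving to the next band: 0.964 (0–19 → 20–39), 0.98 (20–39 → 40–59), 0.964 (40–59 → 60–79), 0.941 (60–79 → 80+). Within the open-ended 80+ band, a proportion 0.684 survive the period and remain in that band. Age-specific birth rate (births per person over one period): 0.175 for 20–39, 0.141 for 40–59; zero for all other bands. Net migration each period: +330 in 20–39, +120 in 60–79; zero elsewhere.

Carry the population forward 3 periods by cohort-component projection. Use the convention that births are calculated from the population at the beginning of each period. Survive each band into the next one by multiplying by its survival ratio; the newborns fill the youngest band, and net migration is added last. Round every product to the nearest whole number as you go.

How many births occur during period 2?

Period 1:
Births: 22800 * 0.175 = 3990, 8100 * 0.141 = 1142 — total 5132
20–39: 4000 * 0.964 = 3856
40–59: 22800 * 0.98 = 22344
60–79: 8100 * 0.964 = 7808
80+: 5300 * 0.941 + 6600 * 0.684 = 4987 + 4514 = 9501
Net migration: 20–39 + 330 → 4186; 60–79 + 120 → 7928
→ [5132, 4186, 22344, 7928, 9501]
Period 2:
Births: 4186 * 0.175 = 733, 22344 * 0.141 = 3151 — total 3884
20–39: 5132 * 0.964 = 4947
40–59: 4186 * 0.98 = 4102
60–79: 22344 * 0.964 = 21540
80+: 7928 * 0.941 + 9501 * 0.684 = 7460 + 6499 = 13959
Net migration: 20–39 + 330 → 5277; 60–79 + 120 → 21660
→ [3884, 5277, 4102, 21660, 13959]

3884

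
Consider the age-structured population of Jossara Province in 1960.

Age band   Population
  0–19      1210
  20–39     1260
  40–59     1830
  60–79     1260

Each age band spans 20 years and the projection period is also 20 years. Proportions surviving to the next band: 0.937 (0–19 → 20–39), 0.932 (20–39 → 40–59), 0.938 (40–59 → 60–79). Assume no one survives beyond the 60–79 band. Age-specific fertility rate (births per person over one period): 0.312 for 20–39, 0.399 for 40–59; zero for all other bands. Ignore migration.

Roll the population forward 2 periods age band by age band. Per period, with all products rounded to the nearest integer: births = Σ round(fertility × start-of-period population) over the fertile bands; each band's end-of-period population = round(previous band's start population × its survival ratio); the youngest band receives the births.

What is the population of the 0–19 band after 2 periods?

822

Period 1:
Births: 1260 * 0.312 = 393, 1830 * 0.399 = 730 — total 1123
20–39: 1210 * 0.937 = 1134
40–59: 1260 * 0.932 = 1174
60–79: 1830 * 0.938 = 1717
→ [1123, 1134, 1174, 1717]
Period 2:
Births: 1134 * 0.312 = 354, 1174 * 0.399 = 468 — total 822
20–39: 1123 * 0.937 = 1052
40–59: 1134 * 0.932 = 1057
60–79: 1174 * 0.938 = 1101
→ [822, 1052, 1057, 1101]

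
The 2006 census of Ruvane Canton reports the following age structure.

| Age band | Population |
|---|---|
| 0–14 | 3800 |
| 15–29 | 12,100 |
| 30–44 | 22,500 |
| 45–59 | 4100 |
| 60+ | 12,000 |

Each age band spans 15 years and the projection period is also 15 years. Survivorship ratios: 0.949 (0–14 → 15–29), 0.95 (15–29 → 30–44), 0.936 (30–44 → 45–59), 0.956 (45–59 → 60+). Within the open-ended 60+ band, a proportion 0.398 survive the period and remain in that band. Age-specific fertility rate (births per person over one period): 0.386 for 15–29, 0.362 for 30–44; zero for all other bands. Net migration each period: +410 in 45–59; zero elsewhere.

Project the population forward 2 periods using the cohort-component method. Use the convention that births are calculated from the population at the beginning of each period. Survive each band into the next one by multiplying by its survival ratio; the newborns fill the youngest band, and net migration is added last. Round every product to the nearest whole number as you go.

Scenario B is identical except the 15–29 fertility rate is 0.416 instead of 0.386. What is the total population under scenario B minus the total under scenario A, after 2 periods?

453

Numbering the bands 1..5 from youngest to oldest:
Period 1.
Births: 12100 × 0.386 = 4671 ; 22500 × 0.362 = 8145 — total 12816
Band 2: 3800 × 0.949 = 3606
Band 3: 12100 × 0.95 = 11495
Band 4: 22500 × 0.936 = 21060
Band 5: 4100 × 0.956 + 12000 × 0.398 = 3920 + 4776 = 8696
Net migration: Band 4 + 410 → 21470
End of period: [12816, 3606, 11495, 21470, 8696]
Period 2.
Births: 3606 × 0.386 = 1392 ; 11495 × 0.362 = 4161 — total 5553
Band 2: 12816 × 0.949 = 12162
Band 3: 3606 × 0.95 = 3426
Band 4: 11495 × 0.936 = 10759
Band 5: 21470 × 0.956 + 8696 × 0.398 = 20525 + 3461 = 23986
Net migration: Band 4 + 410 → 11169
End of period: [5553, 12162, 3426, 11169, 23986]
Scenario A total after 2 periods: 56296
Scenario B projection —
Period 1.
Births: 12100 × 0.416 = 5034 ; 22500 × 0.362 = 8145 — total 13179
Band 2: 3800 × 0.949 = 3606
Band 3: 12100 × 0.95 = 11495
Band 4: 22500 × 0.936 = 21060
Band 5: 4100 × 0.956 + 12000 × 0.398 = 3920 + 4776 = 8696
Net migration: Band 4 + 410 → 21470
End of period: [13179, 3606, 11495, 21470, 8696]
Period 2.
Births: 3606 × 0.416 = 1500 ; 11495 × 0.362 = 4161 — total 5661
Band 2: 13179 × 0.949 = 12507
Band 3: 3606 × 0.95 = 3426
Band 4: 11495 × 0.936 = 10759
Band 5: 21470 × 0.956 + 8696 × 0.398 = 20525 + 3461 = 23986
Net migration: Band 4 + 410 → 11169
End of period: [5661, 12507, 3426, 11169, 23986]
Scenario B total after 2 periods: 56749
Difference B − A = 56749 − 56296 = 453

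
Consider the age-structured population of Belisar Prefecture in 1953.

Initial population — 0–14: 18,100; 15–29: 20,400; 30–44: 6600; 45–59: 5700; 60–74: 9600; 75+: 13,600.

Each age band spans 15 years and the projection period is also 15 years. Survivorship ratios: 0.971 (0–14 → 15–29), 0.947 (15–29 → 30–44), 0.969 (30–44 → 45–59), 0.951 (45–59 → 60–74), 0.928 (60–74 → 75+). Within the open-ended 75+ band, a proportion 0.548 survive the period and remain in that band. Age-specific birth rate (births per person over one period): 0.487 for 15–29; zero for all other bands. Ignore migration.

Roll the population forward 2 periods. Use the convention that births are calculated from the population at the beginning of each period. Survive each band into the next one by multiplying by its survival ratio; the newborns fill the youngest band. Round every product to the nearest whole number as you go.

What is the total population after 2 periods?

Numbering the groups 1..6 from youngest to oldest:
[period 1]
Births: 20400 × 0.487 = 9935
Group 2: 18100 × 0.971 = 17575
Group 3: 20400 × 0.947 = 19319
Group 4: 6600 × 0.969 = 6395
Group 5: 5700 × 0.951 = 5421
Group 6: 9600 × 0.928 + 13600 × 0.548 = 8909 + 7453 = 16362
Population now: 0–14=9935, 15–29=17575, 30–44=19319, 45–59=6395, 60–74=5421, 75+=16362
[period 2]
Births: 17575 × 0.487 = 8559
Group 2: 9935 × 0.971 = 9647
Group 3: 17575 × 0.947 = 16644
Group 4: 19319 × 0.969 = 18720
Group 5: 6395 × 0.951 = 6082
Group 6: 5421 × 0.928 + 16362 × 0.548 = 5031 + 8966 = 13997
Population now: 0–14=8559, 15–29=9647, 30–44=16644, 45–59=18720, 60–74=6082, 75+=13997
Total after period 2: 8559 + 9647 + 16644 + 18720 + 6082 + 13997 = 73649

73649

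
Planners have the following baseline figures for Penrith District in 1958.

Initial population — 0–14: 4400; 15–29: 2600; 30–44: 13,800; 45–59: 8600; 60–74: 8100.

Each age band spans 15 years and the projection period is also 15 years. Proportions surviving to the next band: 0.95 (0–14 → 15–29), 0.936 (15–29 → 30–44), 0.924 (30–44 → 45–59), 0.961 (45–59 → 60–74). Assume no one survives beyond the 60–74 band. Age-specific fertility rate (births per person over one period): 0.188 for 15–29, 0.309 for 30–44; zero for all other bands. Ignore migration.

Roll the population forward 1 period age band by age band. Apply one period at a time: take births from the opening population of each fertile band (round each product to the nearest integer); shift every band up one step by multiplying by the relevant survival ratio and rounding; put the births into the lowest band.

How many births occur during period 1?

4753

[period 1]
Births: 2600 × 0.188 = 489, 13800 × 0.309 = 4264 ⇒ total 4753
15–29: 4400 × 0.95 = 4180
30–44: 2600 × 0.936 = 2434
45–59: 13800 × 0.924 = 12751
60–74: 8600 × 0.961 = 8265
Population now: 0–14=4753, 15–29=4180, 30–44=2434, 45–59=12751, 60–74=8265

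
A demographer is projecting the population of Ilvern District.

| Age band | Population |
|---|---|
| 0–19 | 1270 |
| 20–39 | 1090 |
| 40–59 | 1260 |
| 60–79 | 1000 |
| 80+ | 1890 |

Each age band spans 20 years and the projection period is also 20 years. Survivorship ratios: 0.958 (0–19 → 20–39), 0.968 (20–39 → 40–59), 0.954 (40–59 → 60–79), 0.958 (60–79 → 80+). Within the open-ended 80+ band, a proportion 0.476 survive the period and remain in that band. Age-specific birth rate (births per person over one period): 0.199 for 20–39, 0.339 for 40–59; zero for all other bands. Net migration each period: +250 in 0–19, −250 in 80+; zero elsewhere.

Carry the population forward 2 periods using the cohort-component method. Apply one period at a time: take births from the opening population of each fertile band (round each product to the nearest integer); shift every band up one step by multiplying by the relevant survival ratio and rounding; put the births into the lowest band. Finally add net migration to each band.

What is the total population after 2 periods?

5557

Period 1:
Births: 1090 * 0.199 = 217 ; 1260 * 0.339 = 427 — total 644
20–39: 1270 * 0.958 = 1217
40–59: 1090 * 0.968 = 1055
60–79: 1260 * 0.954 = 1202
80+: 1000 * 0.958 + 1890 * 0.476 = 958 + 900 = 1858
Net migration: 0–19 + 250 → 894; 80+ − 250 → 1608
End of period: [894, 1217, 1055, 1202, 1608]
Period 2:
Births: 1217 * 0.199 = 242 ; 1055 * 0.339 = 358 — total 600
20–39: 894 * 0.958 = 856
40–59: 1217 * 0.968 = 1178
60–79: 1055 * 0.954 = 1006
80+: 1202 * 0.958 + 1608 * 0.476 = 1152 + 765 = 1917
Net migration: 0–19 + 250 → 850; 80+ − 250 → 1667
End of period: [850, 856, 1178, 1006, 1667]
Total after period 2: 850 + 856 + 1178 + 1006 + 1667 = 5557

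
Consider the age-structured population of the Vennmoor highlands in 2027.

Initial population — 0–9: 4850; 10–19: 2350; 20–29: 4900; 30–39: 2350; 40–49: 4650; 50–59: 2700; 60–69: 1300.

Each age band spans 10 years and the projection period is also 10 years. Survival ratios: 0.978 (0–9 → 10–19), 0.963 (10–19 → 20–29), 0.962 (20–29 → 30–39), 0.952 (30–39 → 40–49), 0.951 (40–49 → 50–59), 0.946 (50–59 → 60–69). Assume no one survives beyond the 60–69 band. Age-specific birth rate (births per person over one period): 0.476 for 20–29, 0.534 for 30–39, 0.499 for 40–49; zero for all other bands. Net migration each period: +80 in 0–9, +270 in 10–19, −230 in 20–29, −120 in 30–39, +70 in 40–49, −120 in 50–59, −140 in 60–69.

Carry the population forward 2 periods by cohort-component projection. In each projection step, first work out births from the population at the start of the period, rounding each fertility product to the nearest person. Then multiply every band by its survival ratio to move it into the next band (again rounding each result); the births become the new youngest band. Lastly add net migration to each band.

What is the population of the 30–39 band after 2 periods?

1836

[period 1]
Births: 4900 × 0.476 = 2332 ; 2350 × 0.534 = 1255 ; 4650 × 0.499 = 2320 ⇒ total 5907
10–19: 4850 × 0.978 = 4743
20–29: 2350 × 0.963 = 2263
30–39: 4900 × 0.962 = 4714
40–49: 2350 × 0.952 = 2237
50–59: 4650 × 0.951 = 4422
60–69: 2700 × 0.946 = 2554
Net migration: 0–9 + 80 → 5987; 10–19 + 270 → 5013; 20–29 − 230 → 2033; 30–39 − 120 → 4594; 40–49 + 70 → 2307; 50–59 − 120 → 4302; 60–69 − 140 → 2414
Giving 5987 / 5013 / 2033 / 4594 / 2307 / 4302 / 2414.
[period 2]
Births: 2033 × 0.476 = 968 ; 4594 × 0.534 = 2453 ; 2307 × 0.499 = 1151 ⇒ total 4572
10–19: 5987 × 0.978 = 5855
20–29: 5013 × 0.963 = 4828
30–39: 2033 × 0.962 = 1956
40–49: 4594 × 0.952 = 4373
50–59: 2307 × 0.951 = 2194
60–69: 4302 × 0.946 = 4070
Net migration: 0–9 + 80 → 4652; 10–19 + 270 → 6125; 20–29 − 230 → 4598; 30–39 − 120 → 1836; 40–49 + 70 → 4443; 50–59 − 120 → 2074; 60–69 − 140 → 3930
Giving 4652 / 6125 / 4598 / 1836 / 4443 / 2074 / 3930.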